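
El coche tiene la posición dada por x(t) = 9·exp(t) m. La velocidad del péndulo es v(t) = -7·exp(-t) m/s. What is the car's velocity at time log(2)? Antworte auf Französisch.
Nous devons dériver notre équation de la position x(t) = 9·exp(t) 1 fois. En dérivant la position, nous obtenons la vitesse: v(t) = 9·exp(t). En utilisant v(t) = 9·exp(t) et en substituant t = log(2), nous trouvons v = 18.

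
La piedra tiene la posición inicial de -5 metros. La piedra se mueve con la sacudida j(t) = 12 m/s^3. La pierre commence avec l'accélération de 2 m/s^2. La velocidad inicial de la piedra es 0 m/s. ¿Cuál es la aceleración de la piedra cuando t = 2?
Partiendo de la sacudida j(t) = 12, tomamos 1 integral. La integral de la sacudida es la aceleración. Usando a(0) = 2, obtenemos a(t) = 12·t + 2. De la ecuación de la aceleración a(t) = 12·t + 2, sustituimos t = 2 para obtener a = 26.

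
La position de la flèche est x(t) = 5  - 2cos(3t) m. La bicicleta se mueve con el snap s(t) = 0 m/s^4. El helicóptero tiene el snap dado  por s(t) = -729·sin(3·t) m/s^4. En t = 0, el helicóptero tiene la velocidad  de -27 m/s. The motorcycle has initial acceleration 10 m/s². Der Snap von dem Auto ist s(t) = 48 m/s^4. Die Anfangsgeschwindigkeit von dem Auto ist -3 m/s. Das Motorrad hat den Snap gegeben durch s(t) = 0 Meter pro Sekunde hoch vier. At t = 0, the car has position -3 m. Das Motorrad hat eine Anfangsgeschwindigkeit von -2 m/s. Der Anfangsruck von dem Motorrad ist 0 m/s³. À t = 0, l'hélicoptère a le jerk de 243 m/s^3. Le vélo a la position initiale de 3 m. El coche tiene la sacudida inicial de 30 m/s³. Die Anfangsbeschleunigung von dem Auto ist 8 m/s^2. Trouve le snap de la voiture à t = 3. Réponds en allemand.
Mit s(t) = 48 und Einsetzen von t = 3, finden wir s = 48.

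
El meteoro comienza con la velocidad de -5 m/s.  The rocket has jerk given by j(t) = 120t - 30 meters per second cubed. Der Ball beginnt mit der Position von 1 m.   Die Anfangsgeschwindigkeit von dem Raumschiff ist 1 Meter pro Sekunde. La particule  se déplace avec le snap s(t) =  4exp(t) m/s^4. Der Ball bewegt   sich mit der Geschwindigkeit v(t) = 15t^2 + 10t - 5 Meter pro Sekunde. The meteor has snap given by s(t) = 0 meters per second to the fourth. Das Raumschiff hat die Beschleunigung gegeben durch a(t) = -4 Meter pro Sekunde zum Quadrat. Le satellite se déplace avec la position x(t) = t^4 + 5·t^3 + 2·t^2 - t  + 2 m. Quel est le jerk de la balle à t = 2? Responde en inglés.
To solve this, we need to take 2 derivatives of our velocity equation v(t) = 15·t^2 + 10·t - 5. Taking d/dt of v(t), we find a(t) = 30·t + 10. Taking d/dt of a(t), we find j(t) = 30. Using j(t) = 30 and substituting t = 2, we find j = 30.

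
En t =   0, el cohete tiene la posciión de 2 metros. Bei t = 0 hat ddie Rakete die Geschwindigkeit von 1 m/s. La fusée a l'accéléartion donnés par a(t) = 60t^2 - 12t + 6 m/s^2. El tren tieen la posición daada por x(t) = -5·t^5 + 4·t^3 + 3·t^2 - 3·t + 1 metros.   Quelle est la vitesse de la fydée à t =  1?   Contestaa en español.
Partiendo de la aceleración a(t) = 60·t^2 - 12·t + 6, tomamos 1 integral. Tomando ∫a(t)dt y aplicando v(0) = 1, encontramos v(t) = 20·t^3 - 6·t^2 + 6·t + 1. Usando v(t) = 20·t^3 - 6·t^2 + 6·t + 1 y sustituyendo t = 1, encontramos v = 21.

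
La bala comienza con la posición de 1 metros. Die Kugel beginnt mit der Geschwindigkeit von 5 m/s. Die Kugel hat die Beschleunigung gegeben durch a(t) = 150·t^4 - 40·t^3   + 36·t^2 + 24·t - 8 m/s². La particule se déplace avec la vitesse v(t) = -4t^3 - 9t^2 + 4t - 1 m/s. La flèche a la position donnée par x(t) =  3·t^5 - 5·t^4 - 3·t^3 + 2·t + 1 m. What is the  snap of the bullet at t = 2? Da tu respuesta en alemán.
Um dies zu lösen, müssen wir 2 Ableitungen unserer Gleichung für die Beschleunigung a(t) = 150·t^4 - 40·t^3 + 36·t^2 + 24·t - 8 nehmen. Die Ableitung von der Beschleunigung ergibt den Ruck: j(t) = 600·t^3 - 120·t^2 + 72·t + 24. Die Ableitung von dem Ruck ergibt den Snap: s(t) = 1800·t^2 - 240·t + 72. Aus der Gleichung für den Snap s(t) = 1800·t^2 - 240·t + 72, setzen wir t = 2 ein und erhalten s = 6792.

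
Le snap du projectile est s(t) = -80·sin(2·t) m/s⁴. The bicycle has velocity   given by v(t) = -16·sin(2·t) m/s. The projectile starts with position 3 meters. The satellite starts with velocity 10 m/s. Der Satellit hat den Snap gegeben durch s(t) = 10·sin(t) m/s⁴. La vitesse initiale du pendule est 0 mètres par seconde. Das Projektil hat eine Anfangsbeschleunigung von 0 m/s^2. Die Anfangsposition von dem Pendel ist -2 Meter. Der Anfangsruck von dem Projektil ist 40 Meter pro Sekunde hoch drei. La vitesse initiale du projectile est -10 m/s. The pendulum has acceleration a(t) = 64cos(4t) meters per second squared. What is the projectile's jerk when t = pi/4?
We must find the integral of our snap equation s(t) = -80·sin(2·t) 1 time. The antiderivative of snap, with j(0) = 40, gives jerk: j(t) = 40·cos(2·t). Using j(t) = 40·cos(2·t) and substituting t = pi/4, we find j = 0.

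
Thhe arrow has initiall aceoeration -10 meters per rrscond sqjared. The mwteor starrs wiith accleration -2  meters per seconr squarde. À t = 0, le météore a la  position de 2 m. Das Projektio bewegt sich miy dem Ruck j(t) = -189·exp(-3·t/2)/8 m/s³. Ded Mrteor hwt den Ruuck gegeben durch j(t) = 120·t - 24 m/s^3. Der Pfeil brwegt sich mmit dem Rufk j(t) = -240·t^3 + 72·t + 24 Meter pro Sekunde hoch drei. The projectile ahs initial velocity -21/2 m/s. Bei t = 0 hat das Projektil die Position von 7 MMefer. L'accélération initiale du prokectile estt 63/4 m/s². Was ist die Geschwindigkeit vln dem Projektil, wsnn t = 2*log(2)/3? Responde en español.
Partiendo de la sacudida j(t) = -189·exp(-3·t/2)/8, tomamos 2 antiderivadas. La antiderivada de la sacudida es la aceleración. Usando a(0) = 63/4, obtenemos a(t) = 63·exp(-3·t/2)/4. Integrando la aceleración y usando la condición inicial v(0) = -21/2, obtenemos v(t) = -21·exp(-3·t/2)/2. Usando v(t) = -21·exp(-3·t/2)/2 y sustituyendo t = 2*log(2)/3, encontramos v = -21/4.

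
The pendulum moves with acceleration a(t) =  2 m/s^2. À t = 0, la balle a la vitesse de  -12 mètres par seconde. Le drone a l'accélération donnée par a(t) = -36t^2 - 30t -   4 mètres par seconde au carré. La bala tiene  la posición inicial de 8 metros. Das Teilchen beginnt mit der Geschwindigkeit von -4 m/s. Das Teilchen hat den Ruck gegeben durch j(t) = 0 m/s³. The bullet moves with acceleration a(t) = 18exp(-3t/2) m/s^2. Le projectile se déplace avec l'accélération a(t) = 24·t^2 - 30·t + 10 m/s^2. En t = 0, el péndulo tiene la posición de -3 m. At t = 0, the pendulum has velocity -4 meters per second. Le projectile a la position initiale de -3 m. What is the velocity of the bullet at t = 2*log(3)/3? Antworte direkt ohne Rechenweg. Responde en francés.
À t = 2*log(3)/3, v = -4.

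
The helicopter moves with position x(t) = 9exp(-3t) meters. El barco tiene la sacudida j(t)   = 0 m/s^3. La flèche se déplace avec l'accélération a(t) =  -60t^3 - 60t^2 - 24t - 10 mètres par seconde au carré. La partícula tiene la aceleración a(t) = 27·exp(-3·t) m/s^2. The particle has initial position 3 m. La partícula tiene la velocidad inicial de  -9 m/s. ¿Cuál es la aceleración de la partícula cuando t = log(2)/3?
De la ecuación de la aceleración a(t) = 27·exp(-3·t), sustituimos t = log(2)/3 para obtener a = 27/2.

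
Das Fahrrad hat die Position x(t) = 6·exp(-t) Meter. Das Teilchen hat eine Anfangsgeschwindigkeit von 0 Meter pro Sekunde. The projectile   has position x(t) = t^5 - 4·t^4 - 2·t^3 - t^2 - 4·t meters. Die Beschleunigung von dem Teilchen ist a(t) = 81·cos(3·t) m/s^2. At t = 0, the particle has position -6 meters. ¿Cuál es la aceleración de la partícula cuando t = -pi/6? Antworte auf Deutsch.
Wir haben die Beschleunigung a(t) = 81·cos(3·t). Durch Einsetzen von t = -pi/6: a(-pi/6) = 0.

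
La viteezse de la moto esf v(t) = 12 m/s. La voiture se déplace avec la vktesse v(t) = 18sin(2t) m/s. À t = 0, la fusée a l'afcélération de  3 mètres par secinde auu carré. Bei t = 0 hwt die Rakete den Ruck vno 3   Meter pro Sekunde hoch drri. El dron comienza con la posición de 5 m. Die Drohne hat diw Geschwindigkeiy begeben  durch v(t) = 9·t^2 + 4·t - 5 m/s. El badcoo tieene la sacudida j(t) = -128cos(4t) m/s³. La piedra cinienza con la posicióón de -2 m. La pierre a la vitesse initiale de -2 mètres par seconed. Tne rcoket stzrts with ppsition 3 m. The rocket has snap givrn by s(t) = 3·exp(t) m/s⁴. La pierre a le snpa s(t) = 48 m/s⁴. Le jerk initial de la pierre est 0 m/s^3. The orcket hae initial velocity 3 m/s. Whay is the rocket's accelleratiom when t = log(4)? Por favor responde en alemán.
Um dies zu lösen, müssen wir 2 Stammfunktionen unserer Gleichung für den Snap s(t) = 3·exp(t) finden. Die Stammfunktion von dem Snap, mit j(0) = 3, ergibt den Ruck: j(t) = 3·exp(t). Die Stammfunktion von dem Ruck, mit a(0) = 3, ergibt die Beschleunigung: a(t) = 3·exp(t). Mit a(t) = 3·exp(t) und Einsetzen von t = log(4), finden wir a = 12.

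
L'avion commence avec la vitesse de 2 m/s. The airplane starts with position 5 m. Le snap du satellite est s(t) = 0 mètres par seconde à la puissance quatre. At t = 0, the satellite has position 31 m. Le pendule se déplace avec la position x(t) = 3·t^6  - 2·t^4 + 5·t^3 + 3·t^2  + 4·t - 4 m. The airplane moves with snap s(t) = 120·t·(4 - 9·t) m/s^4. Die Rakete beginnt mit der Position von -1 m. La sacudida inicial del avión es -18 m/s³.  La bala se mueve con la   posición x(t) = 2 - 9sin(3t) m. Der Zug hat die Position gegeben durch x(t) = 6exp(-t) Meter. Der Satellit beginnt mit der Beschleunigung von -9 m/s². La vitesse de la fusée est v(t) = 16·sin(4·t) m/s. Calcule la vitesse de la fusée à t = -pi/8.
En utilisant v(t) = 16·sin(4·t) et en substituant t = -pi/8, nous trouvons v = -16.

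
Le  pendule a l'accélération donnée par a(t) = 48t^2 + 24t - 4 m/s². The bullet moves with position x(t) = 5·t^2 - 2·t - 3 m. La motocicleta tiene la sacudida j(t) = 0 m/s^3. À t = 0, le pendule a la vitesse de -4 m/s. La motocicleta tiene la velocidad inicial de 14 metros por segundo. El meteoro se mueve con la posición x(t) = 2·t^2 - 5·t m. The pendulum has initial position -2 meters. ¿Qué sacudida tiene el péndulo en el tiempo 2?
Partiendo de la aceleración a(t) = 48·t^2 + 24·t - 4, tomamos 1 derivada. La derivada de la aceleración da la sacudida: j(t) = 96·t + 24. De la ecuación de la sacudida j(t) = 96·t + 24, sustituimos t = 2 para obtener j = 216.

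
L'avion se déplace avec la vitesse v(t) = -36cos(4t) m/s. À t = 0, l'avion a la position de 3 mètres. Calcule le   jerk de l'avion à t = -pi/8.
En partant de la vitesse v(t) = -36·cos(4·t), nous prenons 2 dérivées. En prenant d/dt de v(t), nous trouvons a(t) = 144·sin(4·t). En dérivant l'accélération, nous obtenons le jerk: j(t) = 576·cos(4·t). Nous avons le jerk j(t) = 576·cos(4·t). En substituant t = -pi/8: j(-pi/8) = 0.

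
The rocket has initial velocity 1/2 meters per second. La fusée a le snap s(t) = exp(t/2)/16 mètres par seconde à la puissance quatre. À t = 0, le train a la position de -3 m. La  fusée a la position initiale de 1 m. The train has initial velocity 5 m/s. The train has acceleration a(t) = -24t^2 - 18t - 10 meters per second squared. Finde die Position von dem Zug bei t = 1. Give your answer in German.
Wir müssen unsere Gleichung für die Beschleunigung a(t) = -24·t^2 - 18·t - 10 2-mal integrieren. Mit ∫a(t)dt und Anwendung von v(0) = 5, finden wir v(t) = -8·t^3 - 9·t^2 - 10·t + 5. Die Stammfunktion von der Geschwindigkeit ist die Position. Mit x(0) = -3 erhalten wir x(t) = -2·t^4 - 3·t^3 - 5·t^2 + 5·t - 3. Aus der Gleichung für die Position x(t) = -2·t^4 - 3·t^3 - 5·t^2 + 5·t - 3, setzen wir t = 1 ein und erhalten x = -8.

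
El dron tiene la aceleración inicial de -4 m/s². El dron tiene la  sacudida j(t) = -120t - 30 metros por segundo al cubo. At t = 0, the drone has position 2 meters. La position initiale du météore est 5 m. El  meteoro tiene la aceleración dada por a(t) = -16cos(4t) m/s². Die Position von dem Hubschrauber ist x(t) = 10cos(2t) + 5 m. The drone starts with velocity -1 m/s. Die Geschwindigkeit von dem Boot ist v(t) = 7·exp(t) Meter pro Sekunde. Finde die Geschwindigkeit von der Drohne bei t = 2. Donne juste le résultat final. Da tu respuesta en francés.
La réponse est -229.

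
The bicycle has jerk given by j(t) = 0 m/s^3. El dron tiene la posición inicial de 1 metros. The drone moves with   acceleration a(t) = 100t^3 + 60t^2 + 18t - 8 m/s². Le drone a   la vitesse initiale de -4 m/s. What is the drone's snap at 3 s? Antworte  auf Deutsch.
Wir müssen unsere Gleichung für die Beschleunigung a(t) = 100·t^3 + 60·t^2 + 18·t - 8 2-mal ableiten. Durch Ableiten von der Beschleunigung erhalten wir den Ruck: j(t) = 300·t^2 + 120·t + 18. Durch Ableiten von dem Ruck erhalten wir den Snap: s(t) = 600·t + 120. Wir haben den Snap s(t) = 600·t + 120. Durch Einsetzen von t = 3: s(3) = 1920.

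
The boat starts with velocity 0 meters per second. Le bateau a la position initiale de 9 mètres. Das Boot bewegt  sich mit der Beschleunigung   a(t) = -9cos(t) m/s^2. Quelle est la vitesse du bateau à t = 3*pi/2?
Nous devons trouver la primitive de notre équation de l'accélération a(t) = -9·cos(t) 1 fois. En prenant ∫a(t)dt et en appliquant v(0) = 0, nous trouvons v(t) = -9·sin(t). Nous avons la vitesse v(t) = -9·sin(t). En substituant t = 3*pi/2: v(3*pi/2) = 9.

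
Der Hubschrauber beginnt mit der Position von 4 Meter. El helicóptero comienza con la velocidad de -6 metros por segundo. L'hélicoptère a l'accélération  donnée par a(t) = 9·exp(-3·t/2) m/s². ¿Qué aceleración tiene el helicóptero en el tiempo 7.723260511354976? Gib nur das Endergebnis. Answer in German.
Die Beschleunigung bei t = 7.723260511354976 ist a = 0.0000837506865487030.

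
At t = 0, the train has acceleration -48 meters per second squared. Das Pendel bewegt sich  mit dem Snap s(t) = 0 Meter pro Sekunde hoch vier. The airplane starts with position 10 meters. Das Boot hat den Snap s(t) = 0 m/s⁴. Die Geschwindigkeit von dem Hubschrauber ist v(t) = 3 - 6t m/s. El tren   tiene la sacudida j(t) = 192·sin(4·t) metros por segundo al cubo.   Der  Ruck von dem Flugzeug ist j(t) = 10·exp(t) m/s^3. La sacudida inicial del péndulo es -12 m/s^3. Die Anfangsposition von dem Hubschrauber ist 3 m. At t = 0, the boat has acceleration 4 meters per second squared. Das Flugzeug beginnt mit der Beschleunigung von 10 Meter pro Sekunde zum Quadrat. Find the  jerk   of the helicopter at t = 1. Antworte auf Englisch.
We must differentiate our velocity equation v(t) = 3 - 6·t 2 times. The derivative of velocity gives acceleration: a(t) = -6. Differentiating acceleration, we get jerk: j(t) = 0. We have jerk j(t) = 0. Substituting t = 1: j(1) = 0.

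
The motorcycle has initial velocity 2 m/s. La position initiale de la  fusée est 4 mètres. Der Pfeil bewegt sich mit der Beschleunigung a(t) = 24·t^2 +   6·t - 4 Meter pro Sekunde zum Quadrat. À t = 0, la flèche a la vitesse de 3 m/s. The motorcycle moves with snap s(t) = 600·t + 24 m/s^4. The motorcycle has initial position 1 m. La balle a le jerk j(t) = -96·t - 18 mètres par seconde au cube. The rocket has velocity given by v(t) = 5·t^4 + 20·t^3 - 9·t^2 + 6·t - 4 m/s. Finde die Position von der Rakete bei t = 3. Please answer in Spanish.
Para resolver esto, necesitamos tomar 1 integral de nuestra ecuación de la velocidad v(t) = 5·t^4 + 20·t^3 - 9·t^2 + 6·t - 4. La integral de la velocidad, con x(0) = 4, da la posición: x(t) = t^5 + 5·t^4 - 3·t^3 + 3·t^2 - 4·t + 4. Usando x(t) = t^5 + 5·t^4 - 3·t^3 + 3·t^2 - 4·t + 4 y sustituyendo t = 3, encontramos x = 586.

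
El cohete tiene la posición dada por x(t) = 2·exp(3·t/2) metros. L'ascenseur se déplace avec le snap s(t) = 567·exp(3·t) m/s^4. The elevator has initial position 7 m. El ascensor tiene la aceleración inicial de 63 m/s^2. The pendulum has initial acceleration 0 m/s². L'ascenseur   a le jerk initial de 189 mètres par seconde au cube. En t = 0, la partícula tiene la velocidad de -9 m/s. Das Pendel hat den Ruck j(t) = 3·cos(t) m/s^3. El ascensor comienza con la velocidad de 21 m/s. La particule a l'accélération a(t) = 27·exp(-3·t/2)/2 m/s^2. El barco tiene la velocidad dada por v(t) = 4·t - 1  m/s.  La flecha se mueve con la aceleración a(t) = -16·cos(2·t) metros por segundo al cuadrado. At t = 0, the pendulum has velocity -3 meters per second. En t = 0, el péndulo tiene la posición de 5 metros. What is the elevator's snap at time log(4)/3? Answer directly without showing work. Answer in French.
Le snap à t = log(4)/3 est s = 2268.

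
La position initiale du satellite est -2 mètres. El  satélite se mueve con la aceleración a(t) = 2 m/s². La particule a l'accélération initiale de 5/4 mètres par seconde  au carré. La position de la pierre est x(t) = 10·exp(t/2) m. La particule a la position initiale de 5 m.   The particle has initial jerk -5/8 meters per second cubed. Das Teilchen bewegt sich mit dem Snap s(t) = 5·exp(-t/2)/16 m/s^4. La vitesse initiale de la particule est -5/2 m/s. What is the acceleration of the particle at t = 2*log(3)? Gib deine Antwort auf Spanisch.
Debemos encontrar la integral de nuestra ecuación del snap s(t) = 5·exp(-t/2)/16 2 veces. La integral del snap, con j(0) = -5/8, da la sacudida: j(t) = -5·exp(-t/2)/8. La antiderivada de la sacudida, con a(0) = 5/4, da la aceleración: a(t) = 5·exp(-t/2)/4. Usando a(t) = 5·exp(-t/2)/4 y sustituyendo t = 2*log(3), encontramos a = 5/12.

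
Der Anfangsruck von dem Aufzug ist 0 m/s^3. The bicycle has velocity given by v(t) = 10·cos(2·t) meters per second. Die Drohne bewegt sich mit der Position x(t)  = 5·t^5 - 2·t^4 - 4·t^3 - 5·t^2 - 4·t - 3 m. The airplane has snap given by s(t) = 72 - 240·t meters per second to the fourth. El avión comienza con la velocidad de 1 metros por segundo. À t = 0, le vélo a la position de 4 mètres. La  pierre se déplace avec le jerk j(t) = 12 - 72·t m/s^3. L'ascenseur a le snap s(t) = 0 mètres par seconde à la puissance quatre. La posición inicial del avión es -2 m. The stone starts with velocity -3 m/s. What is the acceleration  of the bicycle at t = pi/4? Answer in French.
En partant de la vitesse v(t) = 10·cos(2·t), nous prenons 1 dérivée. En prenant d/dt de v(t), nous trouvons a(t) = -20·sin(2·t). De l'équation de l'accélération a(t) = -20·sin(2·t), nous substituons t = pi/4 pour obtenir a = -20.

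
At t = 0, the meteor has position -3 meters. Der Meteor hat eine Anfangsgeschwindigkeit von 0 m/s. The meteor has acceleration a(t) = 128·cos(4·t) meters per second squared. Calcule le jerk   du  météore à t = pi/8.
Pour résoudre ceci, nous devons prendre 1 dérivée de notre équation de l'accélération a(t) = 128·cos(4·t). En dérivant l'accélération, nous obtenons le jerk: j(t) = -512·sin(4·t). Nous avons le jerk j(t) = -512·sin(4·t). En substituant t = pi/8: j(pi/8) = -512.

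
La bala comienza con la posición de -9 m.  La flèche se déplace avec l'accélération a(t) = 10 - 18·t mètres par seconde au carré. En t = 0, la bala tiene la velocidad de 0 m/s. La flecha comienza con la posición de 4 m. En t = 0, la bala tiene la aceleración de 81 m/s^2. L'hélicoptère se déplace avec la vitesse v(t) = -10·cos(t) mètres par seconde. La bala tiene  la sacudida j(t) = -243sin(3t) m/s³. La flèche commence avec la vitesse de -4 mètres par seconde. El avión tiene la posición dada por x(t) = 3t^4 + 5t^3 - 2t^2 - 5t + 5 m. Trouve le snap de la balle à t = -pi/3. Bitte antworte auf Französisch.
Nous devons dériver notre équation du jerk j(t) = -243·sin(3·t) 1 fois. La dérivée du jerk donne le snap: s(t) = -729·cos(3·t). De l'équation du snap s(t) = -729·cos(3·t), nous substituons t = -pi/3 pour obtenir s = 729.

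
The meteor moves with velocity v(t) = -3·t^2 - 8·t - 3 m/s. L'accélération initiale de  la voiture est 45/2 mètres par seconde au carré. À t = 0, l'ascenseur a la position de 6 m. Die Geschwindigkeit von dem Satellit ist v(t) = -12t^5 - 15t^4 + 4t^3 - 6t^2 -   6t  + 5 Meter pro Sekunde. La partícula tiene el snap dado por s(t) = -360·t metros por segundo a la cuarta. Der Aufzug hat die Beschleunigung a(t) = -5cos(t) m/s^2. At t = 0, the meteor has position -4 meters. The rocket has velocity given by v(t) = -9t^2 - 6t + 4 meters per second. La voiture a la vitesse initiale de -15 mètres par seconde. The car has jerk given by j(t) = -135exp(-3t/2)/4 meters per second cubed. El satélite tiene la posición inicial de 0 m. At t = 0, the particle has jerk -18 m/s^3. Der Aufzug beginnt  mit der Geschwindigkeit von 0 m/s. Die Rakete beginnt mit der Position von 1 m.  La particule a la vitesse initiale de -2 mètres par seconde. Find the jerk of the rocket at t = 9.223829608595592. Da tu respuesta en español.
Partiendo de la velocidad v(t) = -9·t^2 - 6·t + 4, tomamos 2 derivadas. Tomando d/dt de v(t), encontramos a(t) = -18·t - 6. Tomando d/dt de a(t), encontramos j(t) = -18. Tenemos la sacudida j(t) = -18. Sustituyendo t = 9.223829608595592: j(9.223829608595592) = -18.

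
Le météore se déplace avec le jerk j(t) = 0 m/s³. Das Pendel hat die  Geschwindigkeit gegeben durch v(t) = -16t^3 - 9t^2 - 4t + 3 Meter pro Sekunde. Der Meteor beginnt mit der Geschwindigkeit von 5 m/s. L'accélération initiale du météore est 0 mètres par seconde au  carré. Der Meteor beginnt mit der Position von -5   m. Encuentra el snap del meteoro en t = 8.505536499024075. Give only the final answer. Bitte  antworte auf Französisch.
À t = 8.505536499024075, s = 0.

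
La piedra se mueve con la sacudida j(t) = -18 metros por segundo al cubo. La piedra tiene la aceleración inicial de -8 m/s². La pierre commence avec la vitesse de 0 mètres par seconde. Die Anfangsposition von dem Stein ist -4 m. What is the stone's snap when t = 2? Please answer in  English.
Starting from jerk j(t) = -18, we take 1 derivative. The derivative of jerk gives snap: s(t) = 0. From the given snap equation s(t) = 0, we substitute t = 2 to get s = 0.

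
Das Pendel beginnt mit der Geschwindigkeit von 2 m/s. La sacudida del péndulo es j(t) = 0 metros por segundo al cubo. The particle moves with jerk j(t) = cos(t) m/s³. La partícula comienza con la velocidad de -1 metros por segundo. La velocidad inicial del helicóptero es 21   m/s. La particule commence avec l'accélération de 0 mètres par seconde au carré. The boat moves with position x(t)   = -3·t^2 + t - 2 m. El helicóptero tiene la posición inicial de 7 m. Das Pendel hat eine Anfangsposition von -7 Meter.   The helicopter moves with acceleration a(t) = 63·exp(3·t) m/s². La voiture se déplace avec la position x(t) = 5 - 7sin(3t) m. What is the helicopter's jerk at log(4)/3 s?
Starting from acceleration a(t) = 63·exp(3·t), we take 1 derivative. Differentiating acceleration, we get jerk: j(t) = 189·exp(3·t). Using j(t) = 189·exp(3·t) and substituting t = log(4)/3, we find j = 756.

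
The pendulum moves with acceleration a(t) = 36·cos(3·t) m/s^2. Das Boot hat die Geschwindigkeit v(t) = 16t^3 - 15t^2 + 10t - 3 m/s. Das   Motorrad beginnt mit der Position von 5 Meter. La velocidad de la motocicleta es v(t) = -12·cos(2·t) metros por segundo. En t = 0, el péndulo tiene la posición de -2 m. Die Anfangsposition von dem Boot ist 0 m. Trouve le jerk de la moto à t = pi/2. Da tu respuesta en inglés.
We must differentiate our velocity equation v(t) = -12·cos(2·t) 2 times. Taking d/dt of v(t), we find a(t) = 24·sin(2·t). Taking d/dt of a(t), we find j(t) = 48·cos(2·t). Using j(t) = 48·cos(2·t) and substituting t = pi/2, we find j = -48.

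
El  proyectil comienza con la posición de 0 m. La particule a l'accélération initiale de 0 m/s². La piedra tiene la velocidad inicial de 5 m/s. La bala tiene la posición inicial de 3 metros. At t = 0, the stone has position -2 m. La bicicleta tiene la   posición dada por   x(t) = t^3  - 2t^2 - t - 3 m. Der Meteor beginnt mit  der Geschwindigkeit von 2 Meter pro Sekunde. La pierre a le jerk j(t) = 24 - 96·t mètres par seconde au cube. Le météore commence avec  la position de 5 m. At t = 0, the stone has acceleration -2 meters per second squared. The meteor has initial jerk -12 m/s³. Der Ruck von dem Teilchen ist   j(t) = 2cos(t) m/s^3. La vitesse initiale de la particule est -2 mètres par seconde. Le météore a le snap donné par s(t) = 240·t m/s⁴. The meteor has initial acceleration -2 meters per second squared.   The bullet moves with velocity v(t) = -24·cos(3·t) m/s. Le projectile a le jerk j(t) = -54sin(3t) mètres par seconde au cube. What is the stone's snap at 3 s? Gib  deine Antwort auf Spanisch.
Para resolver esto, necesitamos tomar 1 derivada de nuestra ecuación de la sacudida j(t) = 24 - 96·t. La derivada de la sacudida da el snap: s(t) = -96. Usando s(t) = -96 y sustituyendo t = 3, encontramos s = -96.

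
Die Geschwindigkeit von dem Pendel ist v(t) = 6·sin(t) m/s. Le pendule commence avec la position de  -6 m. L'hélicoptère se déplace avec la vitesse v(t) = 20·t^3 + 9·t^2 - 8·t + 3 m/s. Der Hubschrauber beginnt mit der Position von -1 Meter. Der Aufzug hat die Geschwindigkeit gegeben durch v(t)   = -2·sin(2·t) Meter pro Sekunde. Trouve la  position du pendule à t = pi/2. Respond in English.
We need to integrate our velocity equation v(t) = 6·sin(t) 1 time. Taking ∫v(t)dt and applying x(0) = -6, we find x(t) = -6·cos(t). From the given position equation x(t) = -6·cos(t), we substitute t = pi/2 to get x = 0.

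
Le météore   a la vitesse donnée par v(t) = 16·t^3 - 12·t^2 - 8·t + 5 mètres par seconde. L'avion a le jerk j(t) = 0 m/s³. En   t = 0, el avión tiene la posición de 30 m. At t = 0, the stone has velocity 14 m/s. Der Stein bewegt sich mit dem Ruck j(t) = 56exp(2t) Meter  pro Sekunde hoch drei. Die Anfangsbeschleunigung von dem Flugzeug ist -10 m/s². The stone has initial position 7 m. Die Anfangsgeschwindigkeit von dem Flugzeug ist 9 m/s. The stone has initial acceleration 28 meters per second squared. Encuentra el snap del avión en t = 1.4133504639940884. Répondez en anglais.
To solve this, we need to take 1 derivative of our jerk equation j(t) = 0. Taking d/dt of j(t), we find s(t) = 0. Using s(t) = 0 and substituting t = 1.4133504639940884, we find s = 0.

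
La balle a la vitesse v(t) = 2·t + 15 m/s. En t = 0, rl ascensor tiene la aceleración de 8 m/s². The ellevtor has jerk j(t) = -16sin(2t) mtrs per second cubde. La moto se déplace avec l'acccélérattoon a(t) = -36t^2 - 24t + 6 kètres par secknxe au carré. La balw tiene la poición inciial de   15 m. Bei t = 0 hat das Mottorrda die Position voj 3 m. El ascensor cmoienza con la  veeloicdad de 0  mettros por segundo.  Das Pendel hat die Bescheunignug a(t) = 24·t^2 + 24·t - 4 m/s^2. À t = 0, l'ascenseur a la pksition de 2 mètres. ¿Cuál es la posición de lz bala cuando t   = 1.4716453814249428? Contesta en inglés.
To solve this, we need to take 1 integral of our velocity equation v(t) = 2·t + 15. The integral of velocity, with x(0) = 15, gives position: x(t) = t^2 + 15·t + 15. Using x(t) = t^2 + 15·t + 15 and substituting t = 1.4716453814249428, we find x = 39.2404208500435.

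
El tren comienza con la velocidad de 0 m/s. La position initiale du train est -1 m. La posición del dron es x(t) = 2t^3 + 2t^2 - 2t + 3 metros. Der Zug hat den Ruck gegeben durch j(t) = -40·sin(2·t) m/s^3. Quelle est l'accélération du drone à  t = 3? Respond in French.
Nous devons dériver notre équation de la position x(t) = 2·t^3 + 2·t^2 - 2·t + 3 2 fois. La dérivée de la position donne la vitesse: v(t) = 6·t^2 + 4·t - 2. En prenant d/dt de v(t), nous trouvons a(t) = 12·t + 4. En utilisant a(t) = 12·t + 4 et en substituant t = 3, nous trouvons a = 40.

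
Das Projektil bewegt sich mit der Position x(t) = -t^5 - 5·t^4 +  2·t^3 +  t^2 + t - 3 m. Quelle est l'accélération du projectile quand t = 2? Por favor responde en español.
Debemos derivar nuestra ecuación de la posición x(t) = -t^5 - 5·t^4 + 2·t^3 + t^2 + t - 3 2 veces. La derivada de la posición da la velocidad: v(t) = -5·t^4 - 20·t^3 + 6·t^2 + 2·t + 1. Tomando d/dt de v(t), encontramos a(t) = -20·t^3 - 60·t^2 + 12·t + 2. De la ecuación de la aceleración a(t) = -20·t^3 - 60·t^2 + 12·t + 2, sustituimos t = 2 para obtener a = -374.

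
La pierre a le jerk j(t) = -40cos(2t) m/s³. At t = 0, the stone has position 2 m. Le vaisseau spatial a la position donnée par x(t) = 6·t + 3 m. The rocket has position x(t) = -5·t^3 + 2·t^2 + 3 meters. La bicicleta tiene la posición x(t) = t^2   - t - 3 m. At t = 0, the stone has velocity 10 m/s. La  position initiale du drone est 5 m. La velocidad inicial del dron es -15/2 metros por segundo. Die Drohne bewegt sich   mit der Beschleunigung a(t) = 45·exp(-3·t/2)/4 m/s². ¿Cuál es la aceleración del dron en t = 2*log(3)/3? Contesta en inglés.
From the given acceleration equation a(t) = 45·exp(-3·t/2)/4, we substitute t = 2*log(3)/3 to get a = 15/4.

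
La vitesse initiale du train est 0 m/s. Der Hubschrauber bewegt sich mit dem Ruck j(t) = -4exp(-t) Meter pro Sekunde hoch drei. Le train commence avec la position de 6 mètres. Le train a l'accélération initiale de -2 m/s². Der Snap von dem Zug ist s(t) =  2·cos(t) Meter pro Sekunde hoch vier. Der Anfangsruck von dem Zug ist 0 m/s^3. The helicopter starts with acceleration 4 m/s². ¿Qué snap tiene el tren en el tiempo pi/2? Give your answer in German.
Aus der Gleichung für den Snap s(t) = 2·cos(t), setzen wir t = pi/2 ein und erhalten s = 0.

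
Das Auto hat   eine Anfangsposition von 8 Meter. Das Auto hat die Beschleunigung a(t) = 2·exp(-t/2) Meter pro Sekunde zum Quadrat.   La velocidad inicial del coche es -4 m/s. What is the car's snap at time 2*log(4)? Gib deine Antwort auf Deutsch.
Ausgehend von der Beschleunigung a(t) = 2·exp(-t/2), nehmen wir 2 Ableitungen. Die Ableitung von der Beschleunigung ergibt den Ruck: j(t) = -exp(-t/2). Durch Ableiten von dem Ruck erhalten wir den Snap: s(t) = exp(-t/2)/2. Wir haben den Snap s(t) = exp(-t/2)/2. Durch Einsetzen von t = 2*log(4): s(2*log(4)) = 1/8.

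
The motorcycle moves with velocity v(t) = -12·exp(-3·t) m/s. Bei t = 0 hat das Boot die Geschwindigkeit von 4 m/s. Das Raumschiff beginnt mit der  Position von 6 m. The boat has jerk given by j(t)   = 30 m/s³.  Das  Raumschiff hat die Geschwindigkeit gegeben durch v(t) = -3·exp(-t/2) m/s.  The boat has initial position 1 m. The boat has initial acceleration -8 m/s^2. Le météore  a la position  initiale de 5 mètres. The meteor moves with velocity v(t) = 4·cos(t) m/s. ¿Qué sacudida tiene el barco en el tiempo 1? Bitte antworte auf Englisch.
Using j(t) = 30 and substituting t = 1, we find j = 30.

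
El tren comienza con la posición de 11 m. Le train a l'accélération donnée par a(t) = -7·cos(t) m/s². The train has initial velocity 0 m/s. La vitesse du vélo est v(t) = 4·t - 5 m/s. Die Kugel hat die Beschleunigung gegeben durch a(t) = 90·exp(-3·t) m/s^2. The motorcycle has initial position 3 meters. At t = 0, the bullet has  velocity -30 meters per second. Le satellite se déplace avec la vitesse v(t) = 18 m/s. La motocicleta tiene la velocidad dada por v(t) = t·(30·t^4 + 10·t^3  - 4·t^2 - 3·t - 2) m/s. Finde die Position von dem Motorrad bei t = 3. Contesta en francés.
Pour résoudre ceci, nous devons prendre 1 primitive de notre équation de la vitesse v(t) = t·(30·t^4 + 10·t^3 - 4·t^2 - 3·t - 2). La primitive de la vitesse est la position. En utilisant x(0) = 3, nous obtenons x(t) = 5·t^6 + 2·t^5 - t^4 - t^3 - t^2 + 3. En utilisant x(t) = 5·t^6 + 2·t^5 - t^4 - t^3 - t^2 + 3 et en substituant t = 3, nous trouvons x = 4017.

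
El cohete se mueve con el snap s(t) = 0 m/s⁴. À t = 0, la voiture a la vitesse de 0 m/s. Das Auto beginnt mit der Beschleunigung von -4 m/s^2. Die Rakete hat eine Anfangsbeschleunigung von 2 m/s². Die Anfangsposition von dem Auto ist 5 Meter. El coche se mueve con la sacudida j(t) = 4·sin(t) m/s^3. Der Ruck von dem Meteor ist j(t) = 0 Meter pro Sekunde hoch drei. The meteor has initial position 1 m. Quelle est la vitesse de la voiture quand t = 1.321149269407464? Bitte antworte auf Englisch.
Starting from jerk j(t) = 4·sin(t), we take 2 antiderivatives. The antiderivative of jerk is acceleration. Using a(0) = -4, we get a(t) = -4·cos(t). Taking ∫a(t)dt and applying v(0) = 0, we find v(t) = -4·sin(t). We have velocity v(t) = -4·sin(t). Substituting t = 1.321149269407464: v(1.321149269407464) = -3.87599872304237.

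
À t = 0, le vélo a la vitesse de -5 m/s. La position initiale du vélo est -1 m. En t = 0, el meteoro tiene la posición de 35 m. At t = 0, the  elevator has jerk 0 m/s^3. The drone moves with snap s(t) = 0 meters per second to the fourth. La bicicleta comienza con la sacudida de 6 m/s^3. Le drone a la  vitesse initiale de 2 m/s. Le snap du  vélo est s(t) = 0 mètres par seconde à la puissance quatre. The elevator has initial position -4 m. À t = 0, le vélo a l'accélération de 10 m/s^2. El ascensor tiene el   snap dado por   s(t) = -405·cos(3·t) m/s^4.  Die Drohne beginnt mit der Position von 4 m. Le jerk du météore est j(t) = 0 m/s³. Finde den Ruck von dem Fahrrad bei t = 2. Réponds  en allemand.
Wir müssen die Stammfunktion unserer Gleichung für den Snap s(t) = 0 1-mal finden. Durch Integration von dem Snap und Verwendung der Anfangsbedingung j(0) = 6, erhalten wir j(t) = 6. Wir haben den Ruck j(t) = 6. Durch Einsetzen von t = 2: j(2) = 6.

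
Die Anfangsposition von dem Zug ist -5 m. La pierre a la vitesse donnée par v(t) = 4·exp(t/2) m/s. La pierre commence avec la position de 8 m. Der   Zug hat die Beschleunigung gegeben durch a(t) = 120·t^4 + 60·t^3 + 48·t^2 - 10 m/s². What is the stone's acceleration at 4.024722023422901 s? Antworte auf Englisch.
To solve this, we need to take 1 derivative of our velocity equation v(t) = 4·exp(t/2). Differentiating velocity, we get acceleration: a(t) = 2·exp(t/2). From the given acceleration equation a(t) = 2·exp(t/2), we substitute t = 4.024722023422901 to get a = 14.9619182900656.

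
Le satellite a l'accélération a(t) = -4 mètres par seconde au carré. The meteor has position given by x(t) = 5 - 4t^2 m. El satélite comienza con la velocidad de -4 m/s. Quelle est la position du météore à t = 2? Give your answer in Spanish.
Usando x(t) = 5 - 4·t^2 y sustituyendo t = 2, encontramos x = -11.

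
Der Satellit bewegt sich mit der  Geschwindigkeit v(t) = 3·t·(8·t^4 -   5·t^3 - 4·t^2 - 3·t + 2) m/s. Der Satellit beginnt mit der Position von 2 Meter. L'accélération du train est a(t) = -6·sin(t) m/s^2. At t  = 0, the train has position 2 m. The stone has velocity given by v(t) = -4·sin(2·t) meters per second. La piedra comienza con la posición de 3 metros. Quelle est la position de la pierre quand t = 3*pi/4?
En partant de la vitesse v(t) = -4·sin(2·t), nous prenons 1 intégrale. En intégrant la vitesse et en utilisant la condition initiale x(0) = 3, nous obtenons x(t) = 2·cos(2·t) + 1. De l'équation de la position x(t) = 2·cos(2·t) + 1, nous substituons t = 3*pi/4 pour obtenir x = 1.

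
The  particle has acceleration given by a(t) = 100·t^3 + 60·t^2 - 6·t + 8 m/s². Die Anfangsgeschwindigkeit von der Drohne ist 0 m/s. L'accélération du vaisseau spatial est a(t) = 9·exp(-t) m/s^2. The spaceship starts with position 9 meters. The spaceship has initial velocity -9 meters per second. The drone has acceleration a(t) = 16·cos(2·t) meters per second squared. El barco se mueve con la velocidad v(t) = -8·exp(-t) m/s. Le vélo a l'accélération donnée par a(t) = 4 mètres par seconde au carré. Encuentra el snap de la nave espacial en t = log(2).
Partiendo de la aceleración a(t) = 9·exp(-t), tomamos 2 derivadas. Tomando d/dt de a(t), encontramos j(t) = -9·exp(-t). La derivada de la sacudida da el snap: s(t) = 9·exp(-t). Usando s(t) = 9·exp(-t) y sustituyendo t = log(2), encontramos s = 9/2.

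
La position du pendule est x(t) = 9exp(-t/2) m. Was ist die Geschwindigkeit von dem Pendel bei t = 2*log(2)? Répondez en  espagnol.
Debemos derivar nuestra ecuación de la posición x(t) = 9·exp(-t/2) 1 vez. Tomando d/dt de x(t), encontramos v(t) = -9·exp(-t/2)/2. Usando v(t) = -9·exp(-t/2)/2 y sustituyendo t = 2*log(2), encontramos v = -9/4.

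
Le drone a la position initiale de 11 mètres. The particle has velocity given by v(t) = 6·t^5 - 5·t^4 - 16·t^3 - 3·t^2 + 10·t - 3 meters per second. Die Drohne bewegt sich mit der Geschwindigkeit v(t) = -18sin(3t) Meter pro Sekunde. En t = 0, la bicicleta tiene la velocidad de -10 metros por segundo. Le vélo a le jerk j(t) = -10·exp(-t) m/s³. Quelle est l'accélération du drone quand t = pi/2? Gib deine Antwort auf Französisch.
Nous devons dériver notre équation de la vitesse v(t) = -18·sin(3·t) 1 fois. En dérivant la vitesse, nous obtenons l'accélération: a(t) = -54·cos(3·t). Nous avons l'accélération a(t) = -54·cos(3·t). En substituant t = pi/2: a(pi/2) = 0.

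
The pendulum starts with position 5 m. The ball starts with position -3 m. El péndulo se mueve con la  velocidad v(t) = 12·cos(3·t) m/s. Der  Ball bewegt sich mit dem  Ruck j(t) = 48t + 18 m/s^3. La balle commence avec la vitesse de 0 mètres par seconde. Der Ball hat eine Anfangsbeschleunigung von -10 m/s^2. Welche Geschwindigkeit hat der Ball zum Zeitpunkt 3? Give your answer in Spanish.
Debemos encontrar la integral de nuestra ecuación de la sacudida j(t) = 48·t + 18 2 veces. La antiderivada de la sacudida es la aceleración. Usando a(0) = -10, obtenemos a(t) = 24·t^2 + 18·t - 10. Integrando la aceleración y usando la condición inicial v(0) = 0, obtenemos v(t) = t·(8·t^2 + 9·t - 10). Tenemos la velocidad v(t) = t·(8·t^2 + 9·t - 10). Sustituyendo t = 3: v(3) = 267.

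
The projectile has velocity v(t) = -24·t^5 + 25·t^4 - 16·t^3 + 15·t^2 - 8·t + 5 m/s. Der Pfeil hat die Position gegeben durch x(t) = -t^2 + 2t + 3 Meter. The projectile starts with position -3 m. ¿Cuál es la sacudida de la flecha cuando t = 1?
Partiendo de la posición x(t) = -t^2 + 2·t + 3, tomamos 3 derivadas. Tomando d/dt de x(t), encontramos v(t) = 2 - 2·t. Derivando la velocidad, obtenemos la aceleración: a(t) = -2. Derivando la aceleración, obtenemos la sacudida: j(t) = 0. Tenemos la sacudida j(t) = 0. Sustituyendo t = 1: j(1) = 0.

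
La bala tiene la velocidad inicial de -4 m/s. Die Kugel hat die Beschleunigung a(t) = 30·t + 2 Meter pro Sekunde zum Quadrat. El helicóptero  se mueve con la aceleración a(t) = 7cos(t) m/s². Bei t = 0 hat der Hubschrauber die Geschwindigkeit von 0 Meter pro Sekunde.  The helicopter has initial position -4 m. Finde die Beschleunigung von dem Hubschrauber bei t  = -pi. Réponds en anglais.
Using a(t) = 7·cos(t) and substituting t = -pi, we find a = -7.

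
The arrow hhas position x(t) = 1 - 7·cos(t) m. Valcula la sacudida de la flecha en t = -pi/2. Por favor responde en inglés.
To solve this, we need to take 3 derivatives of our position equation x(t) = 1 - 7·cos(t). The derivative of position gives velocity: v(t) = 7·sin(t). The derivative of velocity gives acceleration: a(t) = 7·cos(t). The derivative of acceleration gives jerk: j(t) = -7·sin(t). From the given jerk equation j(t) = -7·sin(t), we substitute t = -pi/2 to get j = 7.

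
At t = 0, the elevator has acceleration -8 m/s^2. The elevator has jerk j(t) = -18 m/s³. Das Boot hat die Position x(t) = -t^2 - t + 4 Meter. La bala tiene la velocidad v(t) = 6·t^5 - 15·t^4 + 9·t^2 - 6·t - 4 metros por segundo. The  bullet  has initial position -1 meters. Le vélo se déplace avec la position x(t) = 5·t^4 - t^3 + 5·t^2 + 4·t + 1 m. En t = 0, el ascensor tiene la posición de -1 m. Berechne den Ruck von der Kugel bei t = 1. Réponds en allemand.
Wir müssen unsere Gleichung für die Geschwindigkeit v(t) = 6·t^5 - 15·t^4 + 9·t^2 - 6·t - 4 2-mal ableiten. Die Ableitung von der Geschwindigkeit ergibt die Beschleunigung: a(t) = 30·t^4 - 60·t^3 + 18·t - 6. Die Ableitung von der Beschleunigung ergibt den Ruck: j(t) = 120·t^3 - 180·t^2 + 18. Aus der Gleichung für den Ruck j(t) = 120·t^3 - 180·t^2 + 18, setzen wir t = 1 ein und erhalten j = -42.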